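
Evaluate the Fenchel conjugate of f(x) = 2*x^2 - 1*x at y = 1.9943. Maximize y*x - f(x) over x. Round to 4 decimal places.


f*(y) = sup_x {y*x - a*x^2 - b*x} = sup_x {(y-b)*x - a*x^2}
FOC: (y - b) - 2a*x = 0 => x* = (y - b)/(2a)
x* = (1.9943 + 1)/(2*2) = 0.7486
f*(1.9943) = (y-b)^2/(4a) = (1.9943 + 1)^2/(4*2)
= 8.9658/8 = 1.1207


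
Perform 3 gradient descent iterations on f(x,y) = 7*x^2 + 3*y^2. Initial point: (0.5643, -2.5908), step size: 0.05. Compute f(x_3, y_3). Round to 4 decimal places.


Gradient descent on f(x,y) = 7*x^2 + 3*y^2.
Starting point: (0.5643, -2.5908), alpha = 0.05
Step 1: grad_x = 2*7*0.5643 = 7.9002, grad_y = 2*3*-2.5908 = -15.5448
  x_1 = 0.5643 - 0.05*7.9002 = 0.1693
  y_1 = -2.5908 - 0.05*-15.5448 = -1.8136
Step 2: grad_x = 2*7*0.1693 = 2.3701, grad_y = 2*3*-1.8136 = -10.8814
  x_2 = 0.1693 - 0.05*2.3701 = 0.0508
  y_2 = -1.8136 - 0.05*-10.8814 = -1.2695
Step 3: grad_x = 2*7*0.0508 = 0.711, grad_y = 2*3*-1.2695 = -7.617
  x_3 = 0.0508 - 0.05*0.711 = 0.0152
  y_3 = -1.2695 - 0.05*-7.617 = -0.8886
f(0.0152, -0.8886) = 7*0.0152^2 + 3*(-0.8886)^2 = 2.3707


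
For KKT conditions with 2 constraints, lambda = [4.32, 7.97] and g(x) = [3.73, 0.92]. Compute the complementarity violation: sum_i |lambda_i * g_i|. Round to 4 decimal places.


KKT complementary slackness check:
lambda_1 * g_1 = 4.32 * 3.73 = 16.1136
lambda_2 * g_2 = 7.97 * 0.92 = 7.3324
Total violation = 16.1136 + 7.3324 = 23.446


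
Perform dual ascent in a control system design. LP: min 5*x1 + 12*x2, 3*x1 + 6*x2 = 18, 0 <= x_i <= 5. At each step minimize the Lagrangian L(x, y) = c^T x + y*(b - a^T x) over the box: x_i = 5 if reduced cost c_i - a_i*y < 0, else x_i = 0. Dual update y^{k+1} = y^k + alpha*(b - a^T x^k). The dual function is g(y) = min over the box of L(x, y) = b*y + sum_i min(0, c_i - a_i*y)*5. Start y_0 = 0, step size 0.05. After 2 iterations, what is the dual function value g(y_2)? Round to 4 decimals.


Dual ascent for LP: min 5*x1 + 12*x2, 3*x1 + 6*x2 = 18, 0 <= x_i <= 5
Step 1: y^k = 0.0, reduced costs: (5.0, 12.0)
  x^k = (0.0, 0.0), subgradient = b - a^T x = 18.0
  y^{k+1} = 0.0 + 0.05*18.0 = 0.9
Step 2: y^k = 0.9, reduced costs: (2.3, 6.6)
  x^k = (0.0, 0.0), subgradient = b - a^T x = 18.0
  y^{k+1} = 0.9 + 0.05*18.0 = 1.8
Dual objective at y_2 = 1.8: reduced costs (-0.4, 1.2), box minimizer x = (5.0, 0.0)
g(y_2) = b*y + (c1 - a1*y)*x1 + (c2 - a2*y)*x2 = 18*1.8 + (-0.4)*5.0 + 1.2*0.0 = 32.4 - 2.0 + 0.0 = 30.4


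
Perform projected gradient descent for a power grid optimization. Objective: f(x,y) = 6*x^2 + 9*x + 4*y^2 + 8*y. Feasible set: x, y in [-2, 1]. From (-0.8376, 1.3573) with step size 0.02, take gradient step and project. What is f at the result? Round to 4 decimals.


Step 1: Compute gradient at (-0.8376, 1.3573).
grad_x = 2*6*-0.8376 + 9 = -1.0512
grad_y = 2*4*1.3573 + 8 = 18.8584
Step 2: Gradient step.
x_raw = -0.8376 - 0.02*-1.0512 = -0.8166
y_raw = 1.3573 - 0.02*18.8584 = 0.9801
Step 3: Project onto [-2, 1].
x_proj = clip(-0.8166) = -0.8166
y_proj = clip(0.9801) = 0.9801
Step 4: Evaluate f.
f(-0.8166, 0.9801) = 8.3353


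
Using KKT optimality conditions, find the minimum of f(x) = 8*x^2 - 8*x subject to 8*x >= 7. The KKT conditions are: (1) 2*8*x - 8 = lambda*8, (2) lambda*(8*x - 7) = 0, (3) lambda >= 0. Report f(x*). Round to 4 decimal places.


Step 1: Try lambda = 0 (constraint inactive).
x_unc = 8/(2*8) = 0.5
Check: 8*0.5 = 4.0 < 7 -- violated!
Step 2: Constraint must be active: 8*x = 7
x* = 7/8 = 0.875
lambda = (2*8*0.875 - 8)/8 = 0.75
Step 3: Compute optimal value.
f(x*) = 8*0.875^2 - 8*0.875 = -0.875


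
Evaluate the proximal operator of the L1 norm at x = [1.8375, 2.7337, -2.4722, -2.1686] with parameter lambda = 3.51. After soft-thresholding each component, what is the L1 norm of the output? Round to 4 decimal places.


Soft-thresholding with lambda = 3.51:
prox(1.8375) = sign(1.8375)*max(|1.8375| - 3.51, 0) = 0.0
prox(2.7337) = sign(2.7337)*max(|2.7337| - 3.51, 0) = 0.0
prox(-2.4722) = sign(-2.4722)*max(|-2.4722| - 3.51, 0) = 0.0
prox(-2.1686) = sign(-2.1686)*max(|-2.1686| - 3.51, 0) = 0.0
prox(x) = [0.0, 0.0, 0.0, 0.0]
||prox(x)||_1 = 0.0 + 0.0 + 0.0 + 0.0 = 0.0


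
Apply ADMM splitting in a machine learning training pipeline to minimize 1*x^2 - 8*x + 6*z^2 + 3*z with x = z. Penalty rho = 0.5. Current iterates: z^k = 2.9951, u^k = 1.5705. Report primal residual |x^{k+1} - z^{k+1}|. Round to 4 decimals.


ADMM iteration with rho = 0.5, z^k = 2.9951, u^k = 1.5705
Step 1: x-update.
Minimize 1*x^2 - 8*x + (0.5/2)*(x - 2.9951 + 1.5705)^2
FOC: (2*1 + 0.5)*x = 8 + 0.5*(2.9951 - 1.5705)
x^{k+1} = 3.4849
Step 2: z-update.
Minimize 6*z^2 + 3*z + (0.5/2)*(3.4849 - z + 1.5705)^2
FOC: (2*6 + 0.5)*z = -3 + 0.5*(3.4849 + 1.5705)
z^{k+1} = -0.0378
Step 3: u-update.
u^{k+1} = 1.5705 + 3.4849 + 0.0378 = 5.0932
Step 4: Primal residual = |3.4849 + 0.0378| = 3.5227


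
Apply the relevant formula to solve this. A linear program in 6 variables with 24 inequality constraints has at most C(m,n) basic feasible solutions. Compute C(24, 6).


Each vertex corresponds to some choice of n active constraints out of m, so the number of vertices is at most C(m, n) = m! / (n!(m-n)!).
m = 24, n = 6
Numerator: 24 * 23 * 22 * 21 * 20 * 19
Denominator: 6! = 720
C(24, 6) = 134596


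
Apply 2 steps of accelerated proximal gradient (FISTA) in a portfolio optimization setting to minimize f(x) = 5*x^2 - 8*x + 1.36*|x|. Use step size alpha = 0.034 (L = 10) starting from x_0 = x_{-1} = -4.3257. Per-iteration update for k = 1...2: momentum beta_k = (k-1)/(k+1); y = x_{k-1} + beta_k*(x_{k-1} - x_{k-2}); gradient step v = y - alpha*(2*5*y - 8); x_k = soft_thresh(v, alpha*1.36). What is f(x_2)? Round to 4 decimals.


FISTA on f(x) = 5*x^2 - 8*x + 1.36*|x|
L = 10, alpha = 0.034
Iteration 1: beta = 0.0, y = -4.3257 + 0.0*(-4.3257 + 4.3257) = -4.3257
  grad(y) = -51.257, v = y - alpha*grad = -2.583
  prox(v) = soft_thresh(-2.583, 0.0462) = -2.5367
Iteration 2: beta = 0.3333, y = -2.5367 + 0.3333*(-2.5367 + 4.3257) = -1.9404
  grad(y) = -27.404, v = y - alpha*grad = -1.0087
  prox(v) = soft_thresh(-1.0087, 0.0462) = -0.9624
f(x_2) = 5*(-0.9624)^2 - 8*(-0.9624) + 1.36*|-0.9624| = 13.6395


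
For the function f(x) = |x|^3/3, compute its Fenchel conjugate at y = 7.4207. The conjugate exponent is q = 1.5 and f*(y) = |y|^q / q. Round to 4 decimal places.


The conjugate exponent q satisfies 1/p + 1/q = 1.
p = 3, so q = 3/(3 - 1) = 1.5
|y|^q = 7.4207^1.5 = 20.2147
f*(7.4207) = 20.2147 / 1.5 = 13.4765


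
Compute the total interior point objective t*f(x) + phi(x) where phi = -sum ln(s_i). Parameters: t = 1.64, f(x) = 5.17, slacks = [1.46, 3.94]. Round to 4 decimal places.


Step 1: Compute log-barrier.
ln values: [0.3784, 1.3712]
phi = -(0.3784 + 1.3712) = -1.7496
Step 2: Compute augmented objective.
t*f(x) = 1.64*5.17 = 8.4788
Total = 8.4788 - 1.7496 = 6.7292


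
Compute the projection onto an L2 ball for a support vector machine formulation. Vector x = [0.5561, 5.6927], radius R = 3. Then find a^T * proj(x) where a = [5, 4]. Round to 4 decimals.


Step 1: Compute ||x|| (intermediates to 6 decimals).
||x|| = sqrt(0.5561^2 + 5.6927^2) = 5.719797
Step 2: Project.
Since ||x|| > R, scale = R/||x|| = 3/5.719797 = 0.524494, proj(x) = scale * x
proj(x) = [0.291671, 2.985787]
Step 3: Dot product.
a^T * proj(x) = 5*0.291671 + 4*2.985787 = 13.4015


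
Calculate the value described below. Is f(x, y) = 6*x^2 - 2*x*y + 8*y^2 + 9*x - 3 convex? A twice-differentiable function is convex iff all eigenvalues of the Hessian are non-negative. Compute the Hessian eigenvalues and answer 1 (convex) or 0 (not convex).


The Hessian of f(x,y) = 6*x^2 - 2*x*y + 8*y^2 + 9*x - 3 is:
H = [[12, -2], [-2, 16]]
Trace = 12 + 16 = 28
Determinant = 12*16 - (-2)^2 = 188
Discriminant = (28)^2 - 4*188 = 32.0
Eigenvalues: lambda_1 = 11.1716, lambda_2 = 16.8284
The function is convex.

1


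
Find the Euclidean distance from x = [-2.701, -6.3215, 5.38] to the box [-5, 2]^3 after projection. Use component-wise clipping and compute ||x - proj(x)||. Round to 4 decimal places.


Project each component onto [-5, 2].
clip(-2.701) = -2.701, clip(-6.3215) = -5.0, clip(5.38) = 2.0
Projection = [-2.701, -5.0, 2.0]
Squared diffs: [0.0, 1.7464, 11.4244]
Distance = sqrt(13.1708) = 3.6292


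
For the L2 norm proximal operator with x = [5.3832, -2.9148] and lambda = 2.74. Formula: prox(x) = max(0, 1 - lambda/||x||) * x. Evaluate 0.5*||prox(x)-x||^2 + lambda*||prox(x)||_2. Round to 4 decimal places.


Step 1: Compute ||x||.
||x|| = 6.1217
Step 2: Compute scaling factor.
scale = max(0, 1 - 2.74/6.1217) = 0.5524
Step 3: prox(x) = [2.9737, -1.6102]
||prox(x)|| = 3.3817
Step 4: Proximal objective.
0.5*||prox-x||^2 = 3.7538
lambda*||prox|| = 9.2659
Total = 13.0196


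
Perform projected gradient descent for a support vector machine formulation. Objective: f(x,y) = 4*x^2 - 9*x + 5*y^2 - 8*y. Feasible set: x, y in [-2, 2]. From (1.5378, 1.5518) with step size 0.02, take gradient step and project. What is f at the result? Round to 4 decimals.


Step 1: Compute gradient at (1.5378, 1.5518).
grad_x = 2*4*1.5378 - 9 = 3.3024
grad_y = 2*5*1.5518 - 8 = 7.518
Step 2: Gradient step.
x_raw = 1.5378 - 0.02*3.3024 = 1.4718
y_raw = 1.5518 - 0.02*7.518 = 1.4014
Step 3: Project onto [-2, 2].
x_proj = clip(1.4718) = 1.4718
y_proj = clip(1.4014) = 1.4014
Step 4: Evaluate f.
f(1.4718, 1.4014) = -5.9729


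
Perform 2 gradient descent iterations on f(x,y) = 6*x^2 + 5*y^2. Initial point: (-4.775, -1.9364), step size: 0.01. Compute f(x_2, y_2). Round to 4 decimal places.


Gradient descent on f(x,y) = 6*x^2 + 5*y^2.
Starting point: (-4.775, -1.9364), alpha = 0.01
Step 1: grad_x = 2*6*-4.775 = -57.3, grad_y = 2*5*-1.9364 = -19.364
  x_1 = -4.775 - 0.01*-57.3 = -4.202
  y_1 = -1.9364 - 0.01*-19.364 = -1.7428
Step 2: grad_x = 2*6*-4.202 = -50.424, grad_y = 2*5*-1.7428 = -17.4276
  x_2 = -4.202 - 0.01*-50.424 = -3.6978
  y_2 = -1.7428 - 0.01*-17.4276 = -1.5685
f(-3.6978, -1.5685) = 6*(-3.6978)^2 + 5*(-1.5685)^2 = 94.3413


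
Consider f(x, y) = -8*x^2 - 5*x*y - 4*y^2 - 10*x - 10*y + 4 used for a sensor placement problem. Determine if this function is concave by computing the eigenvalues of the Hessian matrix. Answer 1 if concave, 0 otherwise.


The Hessian of f(x,y) = -8*x^2 - 5*x*y - 4*y^2 - 10*x - 10*y + 4 is:
H = [[-16, -5], [-5, -8]]
Trace = -16 - 8 = -24
Determinant = -16*-8 - (-5)^2 = 103
Discriminant = (-24)^2 - 4*103 = 164.0
Eigenvalues: lambda_1 = -18.4031, lambda_2 = -5.5969
The function is concave.

1


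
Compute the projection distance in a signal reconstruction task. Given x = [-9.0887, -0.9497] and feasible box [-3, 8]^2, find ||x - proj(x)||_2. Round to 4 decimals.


Project each component onto [-3, 8].
clip(-9.0887) = -3.0, clip(-0.9497) = -0.9497
Projection = [-3.0, -0.9497]
Squared diffs: [37.0723, 0.0]
Distance = sqrt(37.0723) = 6.0887


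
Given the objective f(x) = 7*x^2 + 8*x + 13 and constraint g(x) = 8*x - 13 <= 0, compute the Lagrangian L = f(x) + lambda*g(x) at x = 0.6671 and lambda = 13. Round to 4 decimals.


Step 1: Evaluate f(x).
f(0.6671) = 7*0.6671^2 + 8*0.6671 + 13 = 21.452
Step 2: Evaluate g(x).
g(0.6671) = 8*0.6671 - 13 = -7.6632
Step 3: Compute Lagrangian.
L = 21.452 + 13*-7.6632 = -78.1696


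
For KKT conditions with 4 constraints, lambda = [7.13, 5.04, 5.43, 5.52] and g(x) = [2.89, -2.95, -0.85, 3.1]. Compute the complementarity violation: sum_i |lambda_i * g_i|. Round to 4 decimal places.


KKT complementary slackness check:
lambda_1 * g_1 = 7.13 * 2.89 = 20.6057
lambda_2 * g_2 = 5.04 * -2.95 = -14.868
lambda_3 * g_3 = 5.43 * -0.85 = -4.6155
lambda_4 * g_4 = 5.52 * 3.1 = 17.112
Total violation = 20.6057 + 14.868 + 4.6155 + 17.112 = 57.2012


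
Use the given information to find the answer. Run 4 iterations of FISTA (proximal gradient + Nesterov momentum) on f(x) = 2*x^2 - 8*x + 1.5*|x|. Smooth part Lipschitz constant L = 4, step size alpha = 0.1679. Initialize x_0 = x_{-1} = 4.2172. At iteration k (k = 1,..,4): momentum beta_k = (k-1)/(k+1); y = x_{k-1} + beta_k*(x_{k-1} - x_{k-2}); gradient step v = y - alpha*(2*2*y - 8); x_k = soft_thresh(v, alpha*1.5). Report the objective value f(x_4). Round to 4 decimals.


FISTA on f(x) = 2*x^2 - 8*x + 1.5*|x|
L = 4, alpha = 0.1679
Iteration 1: beta = 0.0, y = 4.2172 + 0.0*(4.2172 - 4.2172) = 4.2172
  grad(y) = 8.8688, v = y - alpha*grad = 2.7281
  prox(v) = soft_thresh(2.7281, 0.2519) = 2.4763
Iteration 2: beta = 0.3333, y = 2.4763 + 0.3333*(2.4763 - 4.2172) = 1.896
  grad(y) = -0.4161, v = y - alpha*grad = 1.9658
  prox(v) = soft_thresh(1.9658, 0.2519) = 1.714
Iteration 3: beta = 0.5, y = 1.714 + 0.5*(1.714 - 2.4763) = 1.3328
  grad(y) = -2.6686, v = y - alpha*grad = 1.7809
  prox(v) = soft_thresh(1.7809, 0.2519) = 1.5291
Iteration 4: beta = 0.6, y = 1.5291 + 0.6*(1.5291 - 1.714) = 1.4181
  grad(y) = -2.3276, v = y - alpha*grad = 1.8089
  prox(v) = soft_thresh(1.8089, 0.2519) = 1.5571
f(x_4) = 2*1.5571^2 - 8*1.5571 + 1.5*|1.5571| = -5.272


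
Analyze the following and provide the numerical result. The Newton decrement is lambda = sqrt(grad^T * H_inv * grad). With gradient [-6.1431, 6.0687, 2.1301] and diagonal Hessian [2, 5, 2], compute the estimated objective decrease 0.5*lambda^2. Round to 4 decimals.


Step 1: H is diagonal, so H^(-1) * g = [-3.0716, 1.2137, 1.0651].
Step 2: g^T H^(-1) g = sum_i g_i^2 / H_ii
  = (-6.1431)^2/2 + (6.0687)^2/5 + (2.1301)^2/2
  = 18.8688 + 7.3658 + 2.2687 = 28.5033
Step 3: Objective decrease = 0.5 * g^T H^(-1) g = 14.2517


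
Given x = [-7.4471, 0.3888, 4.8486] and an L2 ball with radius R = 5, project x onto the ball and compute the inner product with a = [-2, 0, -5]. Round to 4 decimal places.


Step 1: Compute ||x|| (intermediates to 6 decimals).
||x|| = sqrt((-7.4471)^2 + 0.3888^2 + 4.8486^2) = 8.894908
Step 2: Project.
Since ||x|| > R, scale = R/||x|| = 5/8.894908 = 0.562119, proj(x) = scale * x
proj(x) = [-4.186156, 0.218552, 2.72549]
Step 3: Dot product.
a^T * proj(x) = -2*(-4.186156) + 0*0.218552 - 5*2.72549 = -5.2551


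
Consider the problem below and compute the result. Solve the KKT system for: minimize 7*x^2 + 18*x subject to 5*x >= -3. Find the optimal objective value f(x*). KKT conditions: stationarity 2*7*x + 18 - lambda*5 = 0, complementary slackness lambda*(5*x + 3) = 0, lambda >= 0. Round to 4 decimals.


Step 1: Try lambda = 0 (constraint inactive).
x_unc = -18/(2*7) = -1.2857
Check: 5*-1.2857 = -6.4285 < -3 -- violated!
Step 2: Constraint must be active: 5*x = -3
x* = -3/5 = -0.6
lambda = (2*7*(-0.6) + 18)/5 = 1.92
Step 3: Compute optimal value.
f(x*) = 7*(-0.6)^2 + 18*(-0.6) = -8.28


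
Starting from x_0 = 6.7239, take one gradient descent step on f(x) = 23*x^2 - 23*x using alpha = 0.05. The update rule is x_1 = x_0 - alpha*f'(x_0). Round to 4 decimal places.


We compute the gradient at x_0 and apply the update.
f'(x) = 46*x - 23
f'(6.7239) = 46*6.7239 - 23 = 286.2994
x_1 = 6.7239 - 0.05*286.2994 = -7.5911


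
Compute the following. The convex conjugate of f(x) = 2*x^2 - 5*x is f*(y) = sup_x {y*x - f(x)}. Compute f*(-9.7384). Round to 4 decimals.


f*(y) = sup_x {y*x - a*x^2 - b*x} = sup_x {(y-b)*x - a*x^2}
FOC: (y - b) - 2a*x = 0 => x* = (y - b)/(2a)
x* = (-9.7384 + 5)/(2*2) = -1.1846
f*(-9.7384) = (y-b)^2/(4a) = (-9.7384 + 5)^2/(4*2)
= 22.4524/8 = 2.8066


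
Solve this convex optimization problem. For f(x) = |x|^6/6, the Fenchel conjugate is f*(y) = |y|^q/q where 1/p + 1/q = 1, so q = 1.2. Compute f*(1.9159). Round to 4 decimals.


The conjugate exponent q satisfies 1/p + 1/q = 1.
p = 6, so q = 6/(6 - 1) = 1.2
|y|^q = 1.9159^1.2 = 2.182
f*(1.9159) = 2.182 / 1.2 = 1.8183


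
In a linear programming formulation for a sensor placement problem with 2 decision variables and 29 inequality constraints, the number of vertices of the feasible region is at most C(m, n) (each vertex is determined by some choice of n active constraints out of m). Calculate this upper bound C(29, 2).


Each vertex corresponds to some choice of n active constraints out of m, so the number of vertices is at most C(m, n) = m! / (n!(m-n)!).
m = 29, n = 2
Numerator: 29 * 28
Denominator: 2! = 2
C(29, 2) = 406


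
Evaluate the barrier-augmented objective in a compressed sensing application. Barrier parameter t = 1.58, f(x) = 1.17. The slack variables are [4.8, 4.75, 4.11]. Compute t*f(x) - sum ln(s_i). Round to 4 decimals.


Step 1: Compute log-barrier.
ln values: [1.5686, 1.5581, 1.4134]
phi = -(1.5686 + 1.5581 + 1.4134) = -4.5402
Step 2: Compute augmented objective.
t*f(x) = 1.58*1.17 = 1.8486
Total = 1.8486 - 4.5402 = -2.6916


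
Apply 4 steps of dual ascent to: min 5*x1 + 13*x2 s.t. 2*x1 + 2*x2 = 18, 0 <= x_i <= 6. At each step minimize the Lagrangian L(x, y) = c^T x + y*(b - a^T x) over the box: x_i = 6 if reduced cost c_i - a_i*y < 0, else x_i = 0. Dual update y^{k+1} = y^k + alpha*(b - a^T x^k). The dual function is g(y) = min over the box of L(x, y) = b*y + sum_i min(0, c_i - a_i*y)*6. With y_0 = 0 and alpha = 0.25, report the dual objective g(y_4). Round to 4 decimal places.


Dual ascent for LP: min 5*x1 + 13*x2, 2*x1 + 2*x2 = 18, 0 <= x_i <= 6
Step 1: y^k = 0.0, reduced costs: (5.0, 13.0)
  x^k = (0.0, 0.0), subgradient = b - a^T x = 18.0
  y^{k+1} = 0.0 + 0.25*18.0 = 4.5
Step 2: y^k = 4.5, reduced costs: (-4.0, 4.0)
  x^k = (6.0, 0.0), subgradient = b - a^T x = 6.0
  y^{k+1} = 4.5 + 0.25*6.0 = 6.0
Step 3: y^k = 6.0, reduced costs: (-7.0, 1.0)
  x^k = (6.0, 0.0), subgradient = b - a^T x = 6.0
  y^{k+1} = 6.0 + 0.25*6.0 = 7.5
Step 4: y^k = 7.5, reduced costs: (-10.0, -2.0)
  x^k = (6.0, 6.0), subgradient = b - a^T x = -6.0
  y^{k+1} = 7.5 + 0.25*-6.0 = 6.0
Dual objective at y_4 = 6.0: reduced costs (-7.0, 1.0), box minimizer x = (6.0, 0.0)
g(y_4) = b*y + (c1 - a1*y)*x1 + (c2 - a2*y)*x2 = 18*6.0 + (-7.0)*6.0 + 1.0*0.0 = 108.0 - 42.0 + 0.0 = 66.0


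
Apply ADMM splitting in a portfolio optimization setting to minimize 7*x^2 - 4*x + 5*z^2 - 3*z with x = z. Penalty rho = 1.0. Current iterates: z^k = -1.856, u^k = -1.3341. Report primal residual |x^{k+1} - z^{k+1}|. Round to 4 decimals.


ADMM iteration with rho = 1.0, z^k = -1.856, u^k = -1.3341
Step 1: x-update.
Minimize 7*x^2 - 4*x + (1.0/2)*(x + 1.856 - 1.3341)^2
FOC: (2*7 + 1.0)*x = 4 + 1.0*(-1.856 + 1.3341)
x^{k+1} = 0.2319
Step 2: z-update.
Minimize 5*z^2 - 3*z + (1.0/2)*(0.2319 - z - 1.3341)^2
FOC: (2*5 + 1.0)*z = 3 + 1.0*(0.2319 - 1.3341)
z^{k+1} = 0.1725
Step 3: u-update.
u^{k+1} = -1.3341 + 0.2319 - 0.1725 = -1.2748
Step 4: Primal residual = |0.2319 - 0.1725| = 0.0593


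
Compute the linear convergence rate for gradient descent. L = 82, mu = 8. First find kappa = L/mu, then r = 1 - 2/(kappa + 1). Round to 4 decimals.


Step 1: Compute the condition number.
kappa = L/mu = 82/8 = 10.25
Step 2: Compute the convergence rate.
r = 1 - 2/(kappa + 1) = 1 - 2*mu/(L + mu) = (L - mu)/(L + mu) = 74/90 = 0.8222


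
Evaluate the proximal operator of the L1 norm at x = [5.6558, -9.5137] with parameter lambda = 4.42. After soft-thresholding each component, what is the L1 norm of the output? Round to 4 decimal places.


Soft-thresholding with lambda = 4.42:
prox(5.6558) = sign(5.6558)*max(|5.6558| - 4.42, 0) = 1.2358
prox(-9.5137) = sign(-9.5137)*max(|-9.5137| - 4.42, 0) = -5.0937
prox(x) = [1.2358, -5.0937]
||prox(x)||_1 = 1.2358 + 5.0937 = 6.3295


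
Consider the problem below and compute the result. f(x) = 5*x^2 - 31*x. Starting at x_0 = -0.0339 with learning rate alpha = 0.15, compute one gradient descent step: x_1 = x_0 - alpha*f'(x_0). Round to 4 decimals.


We compute the gradient at x_0 and apply the update.
f'(x) = 10*x - 31
f'(-0.0339) = 10*-0.0339 - 31 = -31.339
x_1 = -0.0339 - 0.15*-31.339 = 4.667


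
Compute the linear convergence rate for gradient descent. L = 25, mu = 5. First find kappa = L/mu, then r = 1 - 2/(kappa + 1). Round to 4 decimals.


Step 1: Compute the condition number.
kappa = L/mu = 25/5 = 5.0
Step 2: Compute the convergence rate.
r = 1 - 2/(kappa + 1) = 1 - 2*mu/(L + mu) = (L - mu)/(L + mu) = 20/30 = 0.6667


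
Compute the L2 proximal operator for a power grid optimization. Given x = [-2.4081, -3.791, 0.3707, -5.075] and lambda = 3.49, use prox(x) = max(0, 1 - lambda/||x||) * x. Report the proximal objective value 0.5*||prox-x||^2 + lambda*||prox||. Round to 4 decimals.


Step 1: Compute ||x||.
||x|| = 6.787
Step 2: Compute scaling factor.
scale = max(0, 1 - 3.49/6.787) = 0.4858
Step 3: prox(x) = [-1.1698, -1.8416, 0.1801, -2.4654]
||prox(x)|| = 3.297
Step 4: Proximal objective.
0.5*||prox-x||^2 = 6.0901
lambda*||prox|| = 11.5065
Total = 17.5967


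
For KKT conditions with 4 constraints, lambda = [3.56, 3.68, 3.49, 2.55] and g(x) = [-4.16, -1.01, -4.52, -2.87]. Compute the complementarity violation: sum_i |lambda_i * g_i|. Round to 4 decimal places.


KKT complementary slackness check:
lambda_1 * g_1 = 3.56 * -4.16 = -14.8096
lambda_2 * g_2 = 3.68 * -1.01 = -3.7168
lambda_3 * g_3 = 3.49 * -4.52 = -15.7748
lambda_4 * g_4 = 2.55 * -2.87 = -7.3185
Total violation = 14.8096 + 3.7168 + 15.7748 + 7.3185 = 41.6197


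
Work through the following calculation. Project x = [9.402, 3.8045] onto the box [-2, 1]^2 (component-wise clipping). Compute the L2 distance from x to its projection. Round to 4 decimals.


Project each component onto [-2, 1].
clip(9.402) = 1.0, clip(3.8045) = 1.0
Projection = [1.0, 1.0]
Squared diffs: [70.5936, 7.8652]
Distance = sqrt(78.4588) = 8.8577


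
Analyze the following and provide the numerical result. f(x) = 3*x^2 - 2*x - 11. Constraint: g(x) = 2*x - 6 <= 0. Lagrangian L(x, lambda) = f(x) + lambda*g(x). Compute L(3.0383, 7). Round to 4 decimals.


Step 1: Evaluate f(x).
f(3.0383) = 3*3.0383^2 - 2*3.0383 - 11 = 10.6172
Step 2: Evaluate g(x).
g(3.0383) = 2*3.0383 - 6 = 0.0766
Step 3: Compute Lagrangian.
L = 10.6172 + 7*0.0766 = 11.1534


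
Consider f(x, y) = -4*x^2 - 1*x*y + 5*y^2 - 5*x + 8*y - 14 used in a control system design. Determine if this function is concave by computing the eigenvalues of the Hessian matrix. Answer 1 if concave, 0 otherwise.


The Hessian of f(x,y) = -4*x^2 - 1*x*y + 5*y^2 - 5*x + 8*y - 14 is:
H = [[-8, -1], [-1, 10]]
Trace = -8 + 10 = 2
Determinant = -8*10 - (-1)^2 = -81
Discriminant = (2)^2 - 4*-81 = 328.0
Eigenvalues: lambda_1 = -8.0554, lambda_2 = 10.0554
The function is not concave.

0


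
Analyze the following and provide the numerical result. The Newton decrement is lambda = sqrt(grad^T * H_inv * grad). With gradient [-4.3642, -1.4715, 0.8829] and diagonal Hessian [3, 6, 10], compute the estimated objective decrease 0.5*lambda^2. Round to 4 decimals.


Step 1: H is diagonal, so H^(-1) * g = [-1.4547, -0.2453, 0.0883].
Step 2: g^T H^(-1) g = sum_i g_i^2 / H_ii
  = (-4.3642)^2/3 + (-1.4715)^2/6 + (0.8829)^2/10
  = 6.3487 + 0.3609 + 0.078 = 6.7876
Step 3: Objective decrease = 0.5 * g^T H^(-1) g = 3.3938


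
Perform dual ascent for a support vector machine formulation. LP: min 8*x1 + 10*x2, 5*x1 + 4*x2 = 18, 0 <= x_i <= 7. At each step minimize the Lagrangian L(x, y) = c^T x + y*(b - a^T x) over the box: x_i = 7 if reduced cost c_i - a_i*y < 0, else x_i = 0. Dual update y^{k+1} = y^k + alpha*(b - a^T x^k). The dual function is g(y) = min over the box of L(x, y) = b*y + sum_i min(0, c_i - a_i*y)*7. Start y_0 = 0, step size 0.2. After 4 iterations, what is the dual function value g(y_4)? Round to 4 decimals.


Dual ascent for LP: min 8*x1 + 10*x2, 5*x1 + 4*x2 = 18, 0 <= x_i <= 7
Step 1: y^k = 0.0, reduced costs: (8.0, 10.0)
  x^k = (0.0, 0.0), subgradient = b - a^T x = 18.0
  y^{k+1} = 0.0 + 0.2*18.0 = 3.6
Step 2: y^k = 3.6, reduced costs: (-10.0, -4.4)
  x^k = (7.0, 7.0), subgradient = b - a^T x = -45.0
  y^{k+1} = 3.6 + 0.2*-45.0 = -5.4
Step 3: y^k = -5.4, reduced costs: (35.0, 31.6)
  x^k = (0.0, 0.0), subgradient = b - a^T x = 18.0
  y^{k+1} = -5.4 + 0.2*18.0 = -1.8
Step 4: y^k = -1.8, reduced costs: (17.0, 17.2)
  x^k = (0.0, 0.0), subgradient = b - a^T x = 18.0
  y^{k+1} = -1.8 + 0.2*18.0 = 1.8
Dual objective at y_4 = 1.8: reduced costs (-1.0, 2.8), box minimizer x = (7.0, 0.0)
g(y_4) = b*y + (c1 - a1*y)*x1 + (c2 - a2*y)*x2 = 18*1.8 + (-1.0)*7.0 + 2.8*0.0 = 32.4 - 7.0 + 0.0 = 25.4


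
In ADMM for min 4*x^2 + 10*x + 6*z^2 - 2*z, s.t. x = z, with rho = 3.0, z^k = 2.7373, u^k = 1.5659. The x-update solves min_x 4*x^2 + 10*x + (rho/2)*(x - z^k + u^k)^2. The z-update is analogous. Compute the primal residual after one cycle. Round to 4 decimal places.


ADMM iteration with rho = 3.0, z^k = 2.7373, u^k = 1.5659
Step 1: x-update.
Minimize 4*x^2 + 10*x + (3.0/2)*(x - 2.7373 + 1.5659)^2
FOC: (2*4 + 3.0)*x = -10 + 3.0*(2.7373 - 1.5659)
x^{k+1} = -0.5896
Step 2: z-update.
Minimize 6*z^2 - 2*z + (3.0/2)*(-0.5896 - z + 1.5659)^2
FOC: (2*6 + 3.0)*z = 2 + 3.0*(-0.5896 + 1.5659)
z^{k+1} = 0.3286
Step 3: u-update.
u^{k+1} = 1.5659 - 0.5896 - 0.3286 = 0.6477
Step 4: Primal residual = |-0.5896 - 0.3286| = 0.9182


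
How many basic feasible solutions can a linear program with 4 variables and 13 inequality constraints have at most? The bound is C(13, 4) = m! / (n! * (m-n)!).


Each vertex corresponds to some choice of n active constraints out of m, so the number of vertices is at most C(m, n) = m! / (n!(m-n)!).
m = 13, n = 4
Numerator: 13 * 12 * 11 * 10
Denominator: 4! = 24
C(13, 4) = 715


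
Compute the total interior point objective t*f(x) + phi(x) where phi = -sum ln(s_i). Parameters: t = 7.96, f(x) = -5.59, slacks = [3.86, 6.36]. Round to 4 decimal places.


Step 1: Compute log-barrier.
ln values: [1.3507, 1.85]
phi = -(1.3507 + 1.85) = -3.2007
Step 2: Compute augmented objective.
t*f(x) = 7.96*-5.59 = -44.4964
Total = -44.4964 - 3.2007 = -47.6971


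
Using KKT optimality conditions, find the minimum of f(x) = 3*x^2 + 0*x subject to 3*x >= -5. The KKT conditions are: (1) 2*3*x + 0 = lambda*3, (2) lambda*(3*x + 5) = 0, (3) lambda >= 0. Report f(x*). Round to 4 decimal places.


Step 1: Try lambda = 0 (constraint inactive).
Stationarity: 2*3*x + 0 = 0
x* = 0/(2*3) = 0.0
Check constraint: 3*0.0 = 0.0 >= -5 -- satisfied.
Step 2: Compute optimal value.
f(x*) = 3*0.0^2 + 0*0.0 = 0.0


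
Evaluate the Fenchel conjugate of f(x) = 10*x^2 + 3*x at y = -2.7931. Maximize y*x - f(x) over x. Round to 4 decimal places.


f*(y) = sup_x {y*x - a*x^2 - b*x} = sup_x {(y-b)*x - a*x^2}
FOC: (y - b) - 2a*x = 0 => x* = (y - b)/(2a)
x* = (-2.7931 - 3)/(2*10) = -0.2897
f*(-2.7931) = (y-b)^2/(4a) = (-2.7931 - 3)^2/(4*10)
= 33.56/40 = 0.839


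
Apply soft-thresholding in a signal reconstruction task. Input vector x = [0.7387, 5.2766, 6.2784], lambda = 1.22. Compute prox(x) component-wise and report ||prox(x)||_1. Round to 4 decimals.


Soft-thresholding with lambda = 1.22:
prox(0.7387) = sign(0.7387)*max(|0.7387| - 1.22, 0) = 0.0
prox(5.2766) = sign(5.2766)*max(|5.2766| - 1.22, 0) = 4.0566
prox(6.2784) = sign(6.2784)*max(|6.2784| - 1.22, 0) = 5.0584
prox(x) = [0.0, 4.0566, 5.0584]
||prox(x)||_1 = 0.0 + 4.0566 + 5.0584 = 9.115


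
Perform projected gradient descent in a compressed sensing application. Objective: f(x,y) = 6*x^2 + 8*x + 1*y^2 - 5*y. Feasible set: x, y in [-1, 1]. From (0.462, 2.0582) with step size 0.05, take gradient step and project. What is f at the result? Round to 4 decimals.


Step 1: Compute gradient at (0.462, 2.0582).
grad_x = 2*6*0.462 + 8 = 13.544
grad_y = 2*1*2.0582 - 5 = -0.8836
Step 2: Gradient step.
x_raw = 0.462 - 0.05*13.544 = -0.2152
y_raw = 2.0582 - 0.05*-0.8836 = 2.1024
Step 3: Project onto [-1, 1].
x_proj = clip(-0.2152) = -0.2152
y_proj = clip(2.1024) = 1.0
Step 4: Evaluate f.
f(-0.2152, 1.0) = -5.4437


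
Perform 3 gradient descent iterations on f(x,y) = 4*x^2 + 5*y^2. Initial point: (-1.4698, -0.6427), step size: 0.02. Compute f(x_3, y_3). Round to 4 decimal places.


Gradient descent on f(x,y) = 4*x^2 + 5*y^2.
Starting point: (-1.4698, -0.6427), alpha = 0.02
Step 1: grad_x = 2*4*-1.4698 = -11.7584, grad_y = 2*5*-0.6427 = -6.427
  x_1 = -1.4698 - 0.02*-11.7584 = -1.2346
  y_1 = -0.6427 - 0.02*-6.427 = -0.5142
Step 2: grad_x = 2*4*-1.2346 = -9.8771, grad_y = 2*5*-0.5142 = -5.1416
  x_2 = -1.2346 - 0.02*-9.8771 = -1.0371
  y_2 = -0.5142 - 0.02*-5.1416 = -0.4113
Step 3: grad_x = 2*4*-1.0371 = -8.2967, grad_y = 2*5*-0.4113 = -4.1133
  x_3 = -1.0371 - 0.02*-8.2967 = -0.8712
  y_3 = -0.4113 - 0.02*-4.1133 = -0.3291
f(-0.8712, -0.3291) = 4*(-0.8712)^2 + 5*(-0.3291)^2 = 3.5771


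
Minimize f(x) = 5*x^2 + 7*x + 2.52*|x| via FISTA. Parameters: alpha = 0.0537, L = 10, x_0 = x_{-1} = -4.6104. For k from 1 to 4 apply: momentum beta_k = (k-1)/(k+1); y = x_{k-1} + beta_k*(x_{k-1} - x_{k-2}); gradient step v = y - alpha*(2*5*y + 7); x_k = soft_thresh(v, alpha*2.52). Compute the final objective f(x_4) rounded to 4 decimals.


FISTA on f(x) = 5*x^2 + 7*x + 2.52*|x|
L = 10, alpha = 0.0537
Iteration 1: beta = 0.0, y = -4.6104 + 0.0*(-4.6104 + 4.6104) = -4.6104
  grad(y) = -39.104, v = y - alpha*grad = -2.5105
  prox(v) = soft_thresh(-2.5105, 0.1353) = -2.3752
Iteration 2: beta = 0.3333, y = -2.3752 + 0.3333*(-2.3752 + 4.6104) = -1.6301
  grad(y) = -9.3012, v = y - alpha*grad = -1.1306
  prox(v) = soft_thresh(-1.1306, 0.1353) = -0.9953
Iteration 3: beta = 0.5, y = -0.9953 + 0.5*(-0.9953 + 2.3752) = -0.3054
  grad(y) = 3.9461, v = y - alpha*grad = -0.5173
  prox(v) = soft_thresh(-0.5173, 0.1353) = -0.382
Iteration 4: beta = 0.6, y = -0.382 + 0.6*(-0.382 + 0.9953) = -0.014
  grad(y) = 6.8604, v = y - alpha*grad = -0.3824
  prox(v) = soft_thresh(-0.3824, 0.1353) = -0.247
f(x_4) = 5*(-0.247)^2 + 7*(-0.247) + 2.52*|-0.247| = -0.8016


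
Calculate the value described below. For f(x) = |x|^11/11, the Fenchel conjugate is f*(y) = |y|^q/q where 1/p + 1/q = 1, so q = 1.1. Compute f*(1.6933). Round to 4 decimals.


The conjugate exponent q satisfies 1/p + 1/q = 1.
p = 11, so q = 11/(11 - 1) = 1.1
|y|^q = 1.6933^1.1 = 1.7849
f*(1.6933) = 1.7849 / 1.1 = 1.6226


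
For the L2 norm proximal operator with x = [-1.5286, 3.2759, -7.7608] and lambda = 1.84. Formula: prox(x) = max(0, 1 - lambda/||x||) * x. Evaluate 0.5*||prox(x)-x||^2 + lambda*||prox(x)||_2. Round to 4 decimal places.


Step 1: Compute ||x||.
||x|| = 8.5614
Step 2: Compute scaling factor.
scale = max(0, 1 - 1.84/8.5614) = 0.7851
Step 3: prox(x) = [-1.2001, 2.5719, -6.0929]
||prox(x)|| = 6.7214
Step 4: Proximal objective.
0.5*||prox-x||^2 = 1.6928
lambda*||prox|| = 12.3674
Total = 14.0602


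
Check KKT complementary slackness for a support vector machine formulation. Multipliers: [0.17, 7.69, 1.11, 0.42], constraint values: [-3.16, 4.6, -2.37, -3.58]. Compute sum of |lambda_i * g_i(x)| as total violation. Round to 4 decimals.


KKT complementary slackness check:
lambda_1 * g_1 = 0.17 * -3.16 = -0.5372
lambda_2 * g_2 = 7.69 * 4.6 = 35.374
lambda_3 * g_3 = 1.11 * -2.37 = -2.6307
lambda_4 * g_4 = 0.42 * -3.58 = -1.5036
Total violation = 0.5372 + 35.374 + 2.6307 + 1.5036 = 40.0455


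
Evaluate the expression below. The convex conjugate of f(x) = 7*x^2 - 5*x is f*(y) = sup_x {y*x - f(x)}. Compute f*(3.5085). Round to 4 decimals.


f*(y) = sup_x {y*x - a*x^2 - b*x} = sup_x {(y-b)*x - a*x^2}
FOC: (y - b) - 2a*x = 0 => x* = (y - b)/(2a)
x* = (3.5085 + 5)/(2*7) = 0.6078
f*(3.5085) = (y-b)^2/(4a) = (3.5085 + 5)^2/(4*7)
= 72.3946/28 = 2.5855


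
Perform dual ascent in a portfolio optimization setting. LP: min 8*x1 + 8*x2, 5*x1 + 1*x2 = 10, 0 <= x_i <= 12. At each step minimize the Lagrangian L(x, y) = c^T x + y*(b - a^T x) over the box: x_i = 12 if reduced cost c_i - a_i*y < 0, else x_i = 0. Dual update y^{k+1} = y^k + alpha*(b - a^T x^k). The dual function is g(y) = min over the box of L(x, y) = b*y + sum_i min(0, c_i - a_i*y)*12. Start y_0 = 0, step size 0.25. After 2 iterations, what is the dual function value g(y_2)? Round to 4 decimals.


Dual ascent for LP: min 8*x1 + 8*x2, 5*x1 + 1*x2 = 10, 0 <= x_i <= 12
Step 1: y^k = 0.0, reduced costs: (8.0, 8.0)
  x^k = (0.0, 0.0), subgradient = b - a^T x = 10.0
  y^{k+1} = 0.0 + 0.25*10.0 = 2.5
Step 2: y^k = 2.5, reduced costs: (-4.5, 5.5)
  x^k = (12.0, 0.0), subgradient = b - a^T x = -50.0
  y^{k+1} = 2.5 + 0.25*-50.0 = -10.0
Dual objective at y_2 = -10.0: reduced costs (58.0, 18.0), box minimizer x = (0.0, 0.0)
g(y_2) = b*y + (c1 - a1*y)*x1 + (c2 - a2*y)*x2 = 10*(-10.0) + 58.0*0.0 + 18.0*0.0 = -100.0 + 0.0 + 0.0 = -100.0


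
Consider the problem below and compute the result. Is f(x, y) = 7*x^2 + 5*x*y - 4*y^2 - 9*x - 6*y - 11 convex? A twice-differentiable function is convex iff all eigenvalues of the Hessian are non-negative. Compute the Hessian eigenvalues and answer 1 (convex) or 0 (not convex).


The Hessian of f(x,y) = 7*x^2 + 5*x*y - 4*y^2 - 9*x - 6*y - 11 is:
H = [[14, 5], [5, -8]]
Trace = 14 - 8 = 6
Determinant = 14*-8 - (5)^2 = -137
Discriminant = (6)^2 - 4*-137 = 584.0
Eigenvalues: lambda_1 = -9.083, lambda_2 = 15.083
The function is not convex.

0


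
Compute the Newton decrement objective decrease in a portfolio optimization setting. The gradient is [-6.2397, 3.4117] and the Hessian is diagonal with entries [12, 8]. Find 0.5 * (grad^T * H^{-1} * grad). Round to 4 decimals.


Step 1: H is diagonal, so H^(-1) * g = [-0.52, 0.4265].
Step 2: g^T H^(-1) g = sum_i g_i^2 / H_ii
  = (-6.2397)^2/12 + (3.4117)^2/8
  = 3.2445 + 1.455 = 4.6995
Step 3: Objective decrease = 0.5 * g^T H^(-1) g = 2.3497


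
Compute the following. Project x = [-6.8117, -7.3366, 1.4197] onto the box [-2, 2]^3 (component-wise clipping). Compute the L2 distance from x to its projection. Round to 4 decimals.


Project each component onto [-2, 2].
clip(-6.8117) = -2.0, clip(-7.3366) = -2.0, clip(1.4197) = 1.4197
Projection = [-2.0, -2.0, 1.4197]
Squared diffs: [23.1525, 28.4793, 0.0]
Distance = sqrt(51.6318) = 7.1855


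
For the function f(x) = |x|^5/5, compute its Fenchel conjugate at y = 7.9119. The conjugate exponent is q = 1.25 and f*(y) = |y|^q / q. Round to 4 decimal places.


The conjugate exponent q satisfies 1/p + 1/q = 1.
p = 5, so q = 5/(5 - 1) = 1.25
|y|^q = 7.9119^1.25 = 13.2694
f*(7.9119) = 13.2694 / 1.25 = 10.6155


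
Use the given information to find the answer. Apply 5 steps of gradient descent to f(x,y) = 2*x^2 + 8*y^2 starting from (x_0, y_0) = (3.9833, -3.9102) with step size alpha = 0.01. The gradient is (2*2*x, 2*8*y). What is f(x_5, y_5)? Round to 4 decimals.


Gradient descent on f(x,y) = 2*x^2 + 8*y^2.
Starting point: (3.9833, -3.9102), alpha = 0.01
Step 1: grad_x = 2*2*3.9833 = 15.9332, grad_y = 2*8*-3.9102 = -62.5632
  x_1 = 3.9833 - 0.01*15.9332 = 3.824
  y_1 = -3.9102 - 0.01*-62.5632 = -3.2846
Step 2: grad_x = 2*2*3.824 = 15.2959, grad_y = 2*8*-3.2846 = -52.5531
  x_2 = 3.824 - 0.01*15.2959 = 3.671
  y_2 = -3.2846 - 0.01*-52.5531 = -2.759
Step 3: grad_x = 2*2*3.671 = 14.684, grad_y = 2*8*-2.759 = -44.1446
  x_3 = 3.671 - 0.01*14.684 = 3.5242
  y_3 = -2.759 - 0.01*-44.1446 = -2.3176
Step 4: grad_x = 2*2*3.5242 = 14.0967, grad_y = 2*8*-2.3176 = -37.0815
  x_4 = 3.5242 - 0.01*14.0967 = 3.3832
  y_4 = -2.3176 - 0.01*-37.0815 = -1.9468
Step 5: grad_x = 2*2*3.3832 = 13.5328, grad_y = 2*8*-1.9468 = -31.1484
  x_5 = 3.3832 - 0.01*13.5328 = 3.2479
  y_5 = -1.9468 - 0.01*-31.1484 = -1.6353
f(3.2479, -1.6353) = 2*3.2479^2 + 8*(-1.6353)^2 = 42.4908


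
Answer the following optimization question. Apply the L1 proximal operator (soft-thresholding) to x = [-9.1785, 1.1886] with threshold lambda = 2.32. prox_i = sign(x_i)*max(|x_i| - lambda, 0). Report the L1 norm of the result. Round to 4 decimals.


Soft-thresholding with lambda = 2.32:
prox(-9.1785) = sign(-9.1785)*max(|-9.1785| - 2.32, 0) = -6.8585
prox(1.1886) = sign(1.1886)*max(|1.1886| - 2.32, 0) = 0.0
prox(x) = [-6.8585, 0.0]
||prox(x)||_1 = 6.8585 + 0.0 = 6.8585


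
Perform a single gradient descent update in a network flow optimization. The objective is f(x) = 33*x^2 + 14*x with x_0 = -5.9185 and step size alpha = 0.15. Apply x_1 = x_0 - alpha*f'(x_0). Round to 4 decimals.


We compute the gradient at x_0 and apply the update.
f'(x) = 66*x + 14
f'(-5.9185) = 66*-5.9185 + 14 = -376.621
x_1 = -5.9185 - 0.15*-376.621 = 50.5747


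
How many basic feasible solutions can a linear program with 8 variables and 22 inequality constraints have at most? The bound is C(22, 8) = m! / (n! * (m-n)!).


Each vertex corresponds to some choice of n active constraints out of m, so the number of vertices is at most C(m, n) = m! / (n!(m-n)!).
m = 22, n = 8
Numerator: 22 * 21 * 20 * 19 * 18 * 17 * 16 * 15
Denominator: 8! = 40320
C(22, 8) = 319770


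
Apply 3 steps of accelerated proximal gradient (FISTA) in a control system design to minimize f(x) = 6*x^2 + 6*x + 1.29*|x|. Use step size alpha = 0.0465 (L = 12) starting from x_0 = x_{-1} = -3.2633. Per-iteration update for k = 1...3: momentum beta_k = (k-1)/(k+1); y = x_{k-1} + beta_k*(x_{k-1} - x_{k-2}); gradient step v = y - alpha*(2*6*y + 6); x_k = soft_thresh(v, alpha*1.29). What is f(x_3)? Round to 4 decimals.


FISTA on f(x) = 6*x^2 + 6*x + 1.29*|x|
L = 12, alpha = 0.0465
Iteration 1: beta = 0.0, y = -3.2633 + 0.0*(-3.2633 + 3.2633) = -3.2633
  grad(y) = -33.1596, v = y - alpha*grad = -1.7214
  prox(v) = soft_thresh(-1.7214, 0.06) = -1.6614
Iteration 2: beta = 0.3333, y = -1.6614 + 0.3333*(-1.6614 + 3.2633) = -1.1274
  grad(y) = -7.5291, v = y - alpha*grad = -0.7773
  prox(v) = soft_thresh(-0.7773, 0.06) = -0.7173
Iteration 3: beta = 0.5, y = -0.7173 + 0.5*(-0.7173 + 1.6614) = -0.2453
  grad(y) = 3.0563, v = y - alpha*grad = -0.3874
  prox(v) = soft_thresh(-0.3874, 0.06) = -0.3274
f(x_3) = 6*(-0.3274)^2 + 6*(-0.3274) + 1.29*|-0.3274| = -0.8989


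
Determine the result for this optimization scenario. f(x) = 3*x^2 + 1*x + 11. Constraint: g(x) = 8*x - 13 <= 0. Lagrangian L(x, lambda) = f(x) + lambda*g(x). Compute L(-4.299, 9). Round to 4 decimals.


Step 1: Evaluate f(x).
f(-4.299) = 3*(-4.299)^2 + 1*(-4.299) + 11 = 62.1452
Step 2: Evaluate g(x).
g(-4.299) = 8*-4.299 - 13 = -47.392
Step 3: Compute Lagrangian.
L = 62.1452 + 9*-47.392 = -364.3828


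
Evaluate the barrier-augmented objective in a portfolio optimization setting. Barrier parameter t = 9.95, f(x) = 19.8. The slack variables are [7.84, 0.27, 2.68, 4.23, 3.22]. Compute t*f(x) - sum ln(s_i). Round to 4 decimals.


Step 1: Compute log-barrier.
ln values: [2.0592, -1.3093, 0.9858, 1.4422, 1.1694]
phi = -(2.0592 - 1.3093 + 0.9858 + 1.4422 + 1.1694) = -4.3473
Step 2: Compute augmented objective.
t*f(x) = 9.95*19.8 = 197.01
Total = 197.01 - 4.3473 = 192.6627


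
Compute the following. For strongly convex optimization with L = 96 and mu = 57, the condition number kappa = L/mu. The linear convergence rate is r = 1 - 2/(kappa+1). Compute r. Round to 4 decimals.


Step 1: Compute the condition number.
kappa = L/mu = 96/57 = 1.6842
Step 2: Compute the convergence rate.
r = 1 - 2/(kappa + 1) = 1 - 2*mu/(L + mu) = (L - mu)/(L + mu) = 39/153 = 0.2549


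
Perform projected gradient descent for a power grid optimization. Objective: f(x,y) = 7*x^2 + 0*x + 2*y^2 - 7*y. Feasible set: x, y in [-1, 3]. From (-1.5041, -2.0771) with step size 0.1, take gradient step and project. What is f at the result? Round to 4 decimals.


Step 1: Compute gradient at (-1.5041, -2.0771).
grad_x = 2*7*-1.5041 + 0 = -21.0574
grad_y = 2*2*-2.0771 - 7 = -15.3084
Step 2: Gradient step.
x_raw = -1.5041 - 0.1*-21.0574 = 0.6016
y_raw = -2.0771 - 0.1*-15.3084 = -0.5463
Step 3: Project onto [-1, 3].
x_proj = clip(0.6016) = 0.6016
y_proj = clip(-0.5463) = -0.5463
Step 4: Evaluate f.
f(0.6016, -0.5463) = 6.9544


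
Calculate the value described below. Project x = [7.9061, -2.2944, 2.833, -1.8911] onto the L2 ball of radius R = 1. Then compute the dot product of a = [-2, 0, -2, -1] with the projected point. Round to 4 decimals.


Step 1: Compute ||x|| (intermediates to 6 decimals).
||x|| = sqrt(7.9061^2 + (-2.2944)^2 + 2.833^2 + (-1.8911)^2) = 8.909143
Step 2: Project.
Since ||x|| > R, scale = R/||x|| = 1/8.909143 = 0.112244, proj(x) = scale * x
proj(x) = [0.887412, -0.257533, 0.317987, -0.212265]
Step 3: Dot product.
a^T * proj(x) = -2*0.887412 + 0*(-0.257533) - 2*0.317987 - 1*(-0.212265) = -2.1985


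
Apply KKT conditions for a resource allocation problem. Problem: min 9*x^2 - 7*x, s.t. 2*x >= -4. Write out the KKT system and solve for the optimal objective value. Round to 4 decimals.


Step 1: Try lambda = 0 (constraint inactive).
Stationarity: 2*9*x - 7 = 0
x* = 7/(2*9) = 7/18 = 0.3889 (rounded; the exact value 7/18 is used below)
Check constraint: 2*0.3889 = 0.7778 >= -4 -- satisfied.
Step 2: Compute optimal value.
f(x*) = 9*(7/18)^2 - 7*(7/18) = -1.3611
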